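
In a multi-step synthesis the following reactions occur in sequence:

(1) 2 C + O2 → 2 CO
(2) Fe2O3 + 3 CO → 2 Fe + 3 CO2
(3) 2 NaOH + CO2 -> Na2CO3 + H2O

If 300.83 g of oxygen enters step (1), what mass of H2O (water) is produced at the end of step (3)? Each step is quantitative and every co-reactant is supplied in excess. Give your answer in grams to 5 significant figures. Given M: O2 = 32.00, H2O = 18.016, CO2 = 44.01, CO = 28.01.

338.73 g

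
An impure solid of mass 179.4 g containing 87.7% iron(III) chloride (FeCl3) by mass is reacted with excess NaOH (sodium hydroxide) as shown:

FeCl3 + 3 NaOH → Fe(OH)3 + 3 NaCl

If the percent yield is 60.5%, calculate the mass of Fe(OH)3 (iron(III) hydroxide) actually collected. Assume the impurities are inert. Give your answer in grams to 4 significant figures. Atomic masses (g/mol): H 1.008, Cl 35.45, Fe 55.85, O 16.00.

Pure FeCl3 available = 179.4 g × 0.877 = 157.33 g.
M(FeCl3) = 55.85 + 3(35.45) = 162.20 g/mol.
M(Fe(OH)3) = 55.85 + 3(16.00) + 3(1.008) = 106.874 g/mol.
n(FeCl3) = 157.33 g / 162.20 g/mol = 0.97000 mol.
From the equation the FeCl3:Fe(OH)3 mole ratio is 1:1, so n(Fe(OH)3) = 0.97000 × 1/1 = 0.97000 mol.
Mass of Fe(OH)3 = 0.97000 mol × 106.874 g/mol = 103.67 g.
Actual mass collected = 103.67 g × 0.605 = 62.719 g.

62.72 g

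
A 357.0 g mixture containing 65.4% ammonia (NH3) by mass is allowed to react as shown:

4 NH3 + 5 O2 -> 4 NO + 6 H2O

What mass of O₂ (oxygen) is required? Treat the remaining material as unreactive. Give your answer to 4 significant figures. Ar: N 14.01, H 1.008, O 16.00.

548.3 g

Mass of pure NH3 = 357.0 g × 0.654 = 233.48 g.
M(NH3) = 14.01 + 3(1.008) = 17.034 g/mol.
M(O2) = 2(16.00) = 32.00 g/mol.
n(NH3) = 233.48 g / 17.034 g/mol = 13.707 mol.
From the equation the NH3:O2 mole ratio is 4:5, so n(O2) = 13.707 × 5/4 = 17.133 mol.
Mass of O2 = 17.133 mol × 32.00 g/mol = 548.26 g.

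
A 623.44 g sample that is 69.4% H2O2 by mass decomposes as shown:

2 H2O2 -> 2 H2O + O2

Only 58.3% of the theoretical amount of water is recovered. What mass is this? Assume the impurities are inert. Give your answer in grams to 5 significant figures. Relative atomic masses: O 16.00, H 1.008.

Pure H2O2 available = 623.44 g × 0.694 = 432.667 g.
M(H2O2) = 2(1.008) + 2(16.00) = 34.016 g/mol.
M(H2O) = 2(1.008) + 16.00 = 18.016 g/mol.
n(H2O2) = 432.667 g / 34.016 g/mol = 12.7195 mol.
From the equation the H2O2:H2O mole ratio is 2:2, so n(H2O) = 12.7195 × 2/2 = 12.7195 mol.
Mass of H2O = 12.7195 mol × 18.016 g/mol = 229.155 g.
Actual mass collected = 229.155 g × 0.583 = 133.597 g.

133.60 g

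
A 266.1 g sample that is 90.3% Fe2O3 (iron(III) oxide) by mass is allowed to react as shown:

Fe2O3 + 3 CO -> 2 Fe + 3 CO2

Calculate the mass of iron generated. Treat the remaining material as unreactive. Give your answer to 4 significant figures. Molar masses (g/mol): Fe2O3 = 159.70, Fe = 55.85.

Mass of pure Fe2O3 = 266.1 g × 0.903 = 240.29 g.
n(Fe2O3) = 240.29 g / 159.70 g/mol = 1.5046 mol.
From the equation the Fe2O3:Fe mole ratio is 1:2, so n(Fe) = 1.5046 × 2/1 = 3.0092 mol.
Mass of Fe = 3.0092 mol × 55.85 g/mol = 168.07 g.

168.1 g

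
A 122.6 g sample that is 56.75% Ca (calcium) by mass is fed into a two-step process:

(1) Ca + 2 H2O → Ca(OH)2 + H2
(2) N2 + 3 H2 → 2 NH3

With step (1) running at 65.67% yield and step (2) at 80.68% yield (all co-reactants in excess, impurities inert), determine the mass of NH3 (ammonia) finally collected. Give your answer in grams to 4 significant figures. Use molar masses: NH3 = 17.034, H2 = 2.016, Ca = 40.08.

Pure Ca = 122.6 × 0.5675 = 69.575 g.
n(Ca) = 69.575 / 40.08 = 1.7359 mol.
Step 1 (Ca:H2 = 1:1): theoretical n(H2) = 1.7359 mol; at 65.67% yield, n(H2) = 1.1400 mol.
Step 2 (H2:NH3 = 3:2): theoretical n(NH3) = 0.75998 mol, so theoretical mass = 0.75998 × 17.034 = 12.946 g.
At 80.68% yield, actual mass of NH3 = 12.946 × 0.8068 = 10.444 g.

10.44 g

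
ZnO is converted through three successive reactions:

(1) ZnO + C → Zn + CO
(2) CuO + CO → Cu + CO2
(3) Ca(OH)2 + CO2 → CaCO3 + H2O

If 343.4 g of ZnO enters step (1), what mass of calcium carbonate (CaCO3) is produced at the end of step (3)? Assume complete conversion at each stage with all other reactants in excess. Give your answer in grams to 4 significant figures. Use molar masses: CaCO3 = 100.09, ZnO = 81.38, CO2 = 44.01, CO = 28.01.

422.4 g

n(ZnO) = 343.4 / 81.38 = 4.2197 mol.
Reaction (1): ZnO→CO ratio 1:1 ⇒ n(CO) = 4.2197 mol.
Reaction (2): CO→CO2 ratio 1:1 ⇒ n(CO2) = 4.2197 mol.
Reaction (3): CO2→CaCO3 ratio 1:1 ⇒ n(CaCO3) = 4.2197 mol.
Mass of CaCO3 = 4.2197 × 100.09 = 422.35 g.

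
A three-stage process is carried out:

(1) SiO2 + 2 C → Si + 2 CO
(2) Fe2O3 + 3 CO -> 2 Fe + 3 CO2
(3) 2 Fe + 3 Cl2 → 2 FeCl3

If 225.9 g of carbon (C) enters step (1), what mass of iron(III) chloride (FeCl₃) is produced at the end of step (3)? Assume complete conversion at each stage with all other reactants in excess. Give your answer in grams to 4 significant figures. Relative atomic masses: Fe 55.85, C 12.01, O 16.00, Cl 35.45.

M(C) = 12.01 g/mol.
M(FeCl3) = 55.85 + 3(35.45) = 162.20 g/mol.
n(C) = 225.9 / 12.01 = 18.809 mol.
Reaction (1): C→CO ratio 2:2 ⇒ n(CO) = 18.809 mol.
Reaction (2): CO→Fe ratio 3:2 ⇒ n(Fe) = 12.540 mol.
Reaction (3): Fe→FeCl3 ratio 2:2 ⇒ n(FeCl3) = 12.540 mol.
Mass of FeCl3 = 12.540 × 162.20 = 2033.9 g.

2034 g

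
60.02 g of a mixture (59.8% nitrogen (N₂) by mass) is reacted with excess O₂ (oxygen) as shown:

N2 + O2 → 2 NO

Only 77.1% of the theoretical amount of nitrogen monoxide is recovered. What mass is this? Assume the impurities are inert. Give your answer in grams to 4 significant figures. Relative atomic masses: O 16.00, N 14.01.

59.28 g

Pure N2 available = 60.02 g × 0.598 = 35.892 g.
M(N2) = 2(14.01) = 28.02 g/mol.
M(NO) = 14.01 + 16.00 = 30.01 g/mol.
n(N2) = 35.892 g / 28.02 g/mol = 1.2809 mol.
From the equation the N2:NO mole ratio is 1:2, so n(NO) = 1.2809 × 2/1 = 2.5619 mol.
Mass of NO = 2.5619 mol × 30.01 g/mol = 76.882 g.
Actual mass collected = 76.882 g × 0.771 = 59.276 g.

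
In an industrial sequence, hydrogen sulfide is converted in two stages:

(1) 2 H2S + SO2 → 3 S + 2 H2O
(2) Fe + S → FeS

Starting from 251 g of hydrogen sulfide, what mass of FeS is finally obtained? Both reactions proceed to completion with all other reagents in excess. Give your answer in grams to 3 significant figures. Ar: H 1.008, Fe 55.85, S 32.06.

971 g

M(H2S) = 2(1.008) + 32.06 = 34.076 g/mol.
M(FeS) = 55.85 + 32.06 = 87.91 g/mol.
n(H2S) = 251.0 / 34.076 = 7.366 mol.
Step 1 gives a 2:3 ratio of H2S to S, so n(S) = 11.05 mol.
In step 2 the S:FeS ratio is 1:1, so n(FeS) = 11.05 mol.
Mass of FeS = 11.05 × 87.91 = 971.3 g.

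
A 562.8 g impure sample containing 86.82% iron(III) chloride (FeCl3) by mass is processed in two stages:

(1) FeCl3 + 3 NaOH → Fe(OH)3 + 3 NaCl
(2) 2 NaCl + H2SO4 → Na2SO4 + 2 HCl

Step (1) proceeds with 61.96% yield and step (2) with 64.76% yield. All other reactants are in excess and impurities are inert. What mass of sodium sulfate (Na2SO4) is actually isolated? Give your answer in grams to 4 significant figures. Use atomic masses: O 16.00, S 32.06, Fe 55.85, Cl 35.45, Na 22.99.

Pure FeCl3 = 562.8 × 0.8682 = 488.62 g.
M(FeCl3) = 55.85 + 3(35.45) = 162.20 g/mol.
M(Na2SO4) = 2(22.99) + 32.06 + 4(16.00) = 142.04 g/mol.
n(FeCl3) = 488.62 / 162.20 = 3.0125 mol.
Step 1 (FeCl3:NaCl = 1:3): theoretical n(NaCl) = 9.0374 mol; at 61.96% yield, n(NaCl) = 5.5996 mol.
Step 2 (NaCl:Na2SO4 = 2:1): theoretical n(Na2SO4) = 2.7998 mol, so theoretical mass = 2.7998 × 142.04 = 397.68 g.
At 64.76% yield, actual mass of Na2SO4 = 397.68 × 0.6476 = 257.54 g.

257.5 g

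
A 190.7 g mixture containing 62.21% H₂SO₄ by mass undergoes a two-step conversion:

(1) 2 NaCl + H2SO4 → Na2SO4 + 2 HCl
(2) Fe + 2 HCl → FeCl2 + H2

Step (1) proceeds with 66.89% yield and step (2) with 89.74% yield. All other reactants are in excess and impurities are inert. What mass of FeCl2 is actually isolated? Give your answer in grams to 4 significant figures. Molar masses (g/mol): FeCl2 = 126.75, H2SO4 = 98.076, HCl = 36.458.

92.03 g

Pure H2SO4 = 190.7 × 0.6221 = 118.63 g.
n(H2SO4) = 118.63 / 98.076 = 1.2096 mol.
Step 1 (H2SO4:HCl = 1:2): theoretical n(HCl) = 2.4192 mol; at 66.89% yield, n(HCl) = 1.6182 mol.
Step 2 (HCl:FeCl2 = 2:1): theoretical n(FeCl2) = 0.80911 mol, so theoretical mass = 0.80911 × 126.75 = 102.56 g.
At 89.74% yield, actual mass of FeCl2 = 102.56 × 0.8974 = 92.033 g.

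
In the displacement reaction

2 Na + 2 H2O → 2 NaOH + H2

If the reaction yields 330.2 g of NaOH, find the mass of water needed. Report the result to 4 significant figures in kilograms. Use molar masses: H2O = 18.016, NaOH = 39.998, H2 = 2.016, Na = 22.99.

0.1487 kg

n(NaOH) = 330.20 g / 39.998 g/mol = 8.2554 mol.
From the equation the NaOH:H2O mole ratio is 2:2, so n(H2O) = 8.2554 × 2/2 = 8.2554 mol.
Mass of H2O = 8.2554 mol × 18.016 g/mol = 148.73 g.
Converting to kg: 148.73 g = 0.1487 kg.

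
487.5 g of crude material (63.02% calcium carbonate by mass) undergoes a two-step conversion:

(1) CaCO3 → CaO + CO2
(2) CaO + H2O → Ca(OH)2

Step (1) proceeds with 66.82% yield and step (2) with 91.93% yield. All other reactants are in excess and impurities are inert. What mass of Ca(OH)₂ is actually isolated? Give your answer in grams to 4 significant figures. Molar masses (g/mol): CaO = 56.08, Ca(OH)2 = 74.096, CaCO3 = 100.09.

Pure CaCO3 = 487.5 × 0.6302 = 307.22 g.
n(CaCO3) = 307.22 / 100.09 = 3.0695 mol.
Step 1 (CaCO3:CaO = 1:1): theoretical n(CaO) = 3.0695 mol; at 66.82% yield, n(CaO) = 2.0510 mol.
Step 2 (CaO:Ca(OH)2 = 1:1): theoretical n(Ca(OH)2) = 2.0510 mol, so theoretical mass = 2.0510 × 74.096 = 151.97 g.
At 91.93% yield, actual mass of Ca(OH)2 = 151.97 × 0.9193 = 139.71 g.

139.7 g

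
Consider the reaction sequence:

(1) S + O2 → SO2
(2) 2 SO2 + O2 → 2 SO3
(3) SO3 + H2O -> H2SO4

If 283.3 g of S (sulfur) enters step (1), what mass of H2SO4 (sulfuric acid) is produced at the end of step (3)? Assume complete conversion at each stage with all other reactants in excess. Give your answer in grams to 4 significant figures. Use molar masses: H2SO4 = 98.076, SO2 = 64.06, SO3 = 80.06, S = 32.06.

866.7 g

n(S) = 283.3 / 32.06 = 8.8366 mol.
Reaction (1): S→SO2 ratio 1:1 ⇒ n(SO2) = 8.8366 mol.
Reaction (2): SO2→SO3 ratio 2:2 ⇒ n(SO3) = 8.8366 mol.
Reaction (3): SO3→H2SO4 ratio 1:1 ⇒ n(H2SO4) = 8.8366 mol.
Mass of H2SO4 = 8.8366 × 98.076 = 866.65 g.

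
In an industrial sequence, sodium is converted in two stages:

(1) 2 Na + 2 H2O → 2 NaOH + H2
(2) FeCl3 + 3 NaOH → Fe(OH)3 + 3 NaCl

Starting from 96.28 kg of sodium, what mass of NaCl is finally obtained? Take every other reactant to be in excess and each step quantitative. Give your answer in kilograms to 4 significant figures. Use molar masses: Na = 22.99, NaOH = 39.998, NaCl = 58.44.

96.28 kg = 96280 g.
n(Na) = 96280 / 22.99 = 4187.9 mol.
Step 1 gives a 2:2 ratio of Na to NaOH, so n(NaOH) = 4187.9 mol.
In step 2 the NaOH:NaCl ratio is 3:3, so n(NaCl) = 4187.9 mol.
Mass of NaCl = 4187.9 × 58.44 = 244740 g = 244.7 kg.

244.7 kg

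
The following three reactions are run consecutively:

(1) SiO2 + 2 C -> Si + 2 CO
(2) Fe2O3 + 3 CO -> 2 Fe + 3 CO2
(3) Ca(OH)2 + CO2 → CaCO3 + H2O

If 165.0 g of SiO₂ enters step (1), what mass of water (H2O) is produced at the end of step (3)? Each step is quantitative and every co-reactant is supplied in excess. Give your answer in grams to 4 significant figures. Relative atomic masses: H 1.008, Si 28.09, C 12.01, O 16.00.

M(SiO2) = 28.09 + 2(16.00) = 60.09 g/mol.
M(H2O) = 2(1.008) + 16.00 = 18.016 g/mol.
n(SiO2) = 165.0 / 60.09 = 2.7459 mol.
Reaction (1): SiO2→CO ratio 1:2 ⇒ n(CO) = 5.4918 mol.
Reaction (2): CO→CO2 ratio 3:3 ⇒ n(CO2) = 5.4918 mol.
Reaction (3): CO2→H2O ratio 1:1 ⇒ n(H2O) = 5.4918 mol.
Mass of H2O = 5.4918 × 18.016 = 98.940 g.

98.94 g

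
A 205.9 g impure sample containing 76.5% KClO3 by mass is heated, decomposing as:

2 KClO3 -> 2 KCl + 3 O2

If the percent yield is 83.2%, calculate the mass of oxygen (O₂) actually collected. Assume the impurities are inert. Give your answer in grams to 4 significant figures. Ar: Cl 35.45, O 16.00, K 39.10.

51.33 g

Pure KClO3 available = 205.9 g × 0.765 = 157.51 g.
M(KClO3) = 39.10 + 35.45 + 3(16.00) = 122.55 g/mol.
M(O2) = 2(16.00) = 32.00 g/mol.
n(KClO3) = 157.51 g / 122.55 g/mol = 1.2853 mol.
From the equation the KClO3:O2 mole ratio is 2:3, so n(O2) = 1.2853 × 3/2 = 1.9279 mol.
Mass of O2 = 1.9279 mol × 32.00 g/mol = 61.694 g.
Actual mass collected = 61.694 g × 0.832 = 51.330 g.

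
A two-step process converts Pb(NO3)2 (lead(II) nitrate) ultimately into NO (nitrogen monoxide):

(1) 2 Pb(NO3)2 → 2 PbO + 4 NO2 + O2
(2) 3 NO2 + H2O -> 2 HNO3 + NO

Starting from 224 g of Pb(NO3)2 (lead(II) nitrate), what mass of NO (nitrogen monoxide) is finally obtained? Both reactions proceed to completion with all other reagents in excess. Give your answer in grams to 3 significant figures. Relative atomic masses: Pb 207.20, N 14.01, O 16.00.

M(Pb(NO3)2) = 207.20 + 2(14.01) + 6(16.00) = 331.22 g/mol.
M(NO) = 14.01 + 16.00 = 30.01 g/mol.
n(Pb(NO3)2) = 224.0 / 331.22 = 0.6763 mol.
Step 1 gives a 2:4 ratio of Pb(NO3)2 to NO2, so n(NO2) = 1.353 mol.
In step 2 the NO2:NO ratio is 3:1, so n(NO) = 0.4509 mol.
Mass of NO = 0.4509 × 30.01 = 13.53 g.

13.5 g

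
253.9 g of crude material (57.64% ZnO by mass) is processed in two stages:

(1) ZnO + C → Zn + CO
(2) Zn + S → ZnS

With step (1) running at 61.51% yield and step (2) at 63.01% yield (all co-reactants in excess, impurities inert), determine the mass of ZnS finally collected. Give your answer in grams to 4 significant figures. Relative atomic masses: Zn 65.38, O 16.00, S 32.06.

Pure ZnO = 253.9 × 0.5764 = 146.35 g.
M(ZnO) = 65.38 + 16.00 = 81.38 g/mol.
M(ZnS) = 65.38 + 32.06 = 97.44 g/mol.
n(ZnO) = 146.35 / 81.38 = 1.7983 mol.
Step 1 (ZnO:Zn = 1:1): theoretical n(Zn) = 1.7983 mol; at 61.51% yield, n(Zn) = 1.1062 mol.
Step 2 (Zn:ZnS = 1:1): theoretical n(ZnS) = 1.1062 mol, so theoretical mass = 1.1062 × 97.44 = 107.78 g.
At 63.01% yield, actual mass of ZnS = 107.78 × 0.6301 = 67.914 g.

67.91 g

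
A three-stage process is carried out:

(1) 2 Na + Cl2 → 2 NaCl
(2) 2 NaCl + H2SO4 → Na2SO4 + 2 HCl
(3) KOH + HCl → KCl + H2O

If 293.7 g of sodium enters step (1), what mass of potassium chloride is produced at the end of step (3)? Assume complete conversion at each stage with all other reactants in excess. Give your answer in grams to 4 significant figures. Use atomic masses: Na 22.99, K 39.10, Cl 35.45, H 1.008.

M(Na) = 22.99 g/mol.
M(KCl) = 39.10 + 35.45 = 74.55 g/mol.
n(Na) = 293.7 / 22.99 = 12.775 mol.
Reaction (1): Na→NaCl ratio 2:2 ⇒ n(NaCl) = 12.775 mol.
Reaction (2): NaCl→HCl ratio 2:2 ⇒ n(HCl) = 12.775 mol.
Reaction (3): HCl→KCl ratio 1:1 ⇒ n(KCl) = 12.775 mol.
Mass of KCl = 12.775 × 74.55 = 952.39 g.

952.4 g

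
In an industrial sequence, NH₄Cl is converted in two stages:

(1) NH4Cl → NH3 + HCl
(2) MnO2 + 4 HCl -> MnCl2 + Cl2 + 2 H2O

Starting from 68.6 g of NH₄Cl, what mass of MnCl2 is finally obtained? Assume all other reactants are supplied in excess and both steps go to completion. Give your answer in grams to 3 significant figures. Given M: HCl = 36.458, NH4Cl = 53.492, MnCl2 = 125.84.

n(NH4Cl) = 68.60 / 53.492 = 1.282 mol.
Step 1 gives a 1:1 ratio of NH4Cl to HCl, so n(HCl) = 1.282 mol.
In step 2 the HCl:MnCl2 ratio is 4:1, so n(MnCl2) = 0.3206 mol.
Mass of MnCl2 = 0.3206 × 125.84 = 40.35 g.

40.3 g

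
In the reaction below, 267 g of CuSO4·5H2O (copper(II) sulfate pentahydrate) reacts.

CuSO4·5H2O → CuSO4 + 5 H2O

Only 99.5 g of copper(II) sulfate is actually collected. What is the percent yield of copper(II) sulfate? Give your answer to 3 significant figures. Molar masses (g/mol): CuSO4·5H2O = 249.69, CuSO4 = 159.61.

n(CuSO4·5H2O) = 267.0 g / 249.69 g/mol = 1.069 mol.
From the equation the CuSO4·5H2O:CuSO4 mole ratio is 1:1, so n(CuSO4) = 1.069 × 1/1 = 1.069 mol.
Mass of CuSO4 = 1.069 mol × 159.61 g/mol = 170.7 g.
This is the theoretical yield. Percent yield = 99.5 g / 170.7 g × 100% = 58.30%.

58.3 %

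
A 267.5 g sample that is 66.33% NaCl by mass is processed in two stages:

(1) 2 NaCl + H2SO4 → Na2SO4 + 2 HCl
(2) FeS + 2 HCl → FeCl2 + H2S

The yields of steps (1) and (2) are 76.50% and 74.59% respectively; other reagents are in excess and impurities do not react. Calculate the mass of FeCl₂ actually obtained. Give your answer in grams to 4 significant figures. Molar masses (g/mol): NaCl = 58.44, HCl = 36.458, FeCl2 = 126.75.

109.8 g

Pure NaCl = 267.5 × 0.6633 = 177.43 g.
n(NaCl) = 177.43 / 58.44 = 3.0362 mol.
Step 1 (NaCl:HCl = 2:2): theoretical n(HCl) = 3.0362 mol; at 76.50% yield, n(HCl) = 2.3227 mol.
Step 2 (HCl:FeCl2 = 2:1): theoretical n(FeCl2) = 1.1613 mol, so theoretical mass = 1.1613 × 126.75 = 147.20 g.
At 74.59% yield, actual mass of FeCl2 = 147.20 × 0.7459 = 109.80 g.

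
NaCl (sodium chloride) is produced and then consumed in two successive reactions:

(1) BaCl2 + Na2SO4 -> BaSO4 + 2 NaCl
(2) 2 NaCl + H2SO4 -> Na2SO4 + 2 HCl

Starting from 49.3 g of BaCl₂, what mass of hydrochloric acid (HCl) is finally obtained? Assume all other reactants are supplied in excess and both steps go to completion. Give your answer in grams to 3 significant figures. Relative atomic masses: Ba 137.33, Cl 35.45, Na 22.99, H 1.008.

17.3 g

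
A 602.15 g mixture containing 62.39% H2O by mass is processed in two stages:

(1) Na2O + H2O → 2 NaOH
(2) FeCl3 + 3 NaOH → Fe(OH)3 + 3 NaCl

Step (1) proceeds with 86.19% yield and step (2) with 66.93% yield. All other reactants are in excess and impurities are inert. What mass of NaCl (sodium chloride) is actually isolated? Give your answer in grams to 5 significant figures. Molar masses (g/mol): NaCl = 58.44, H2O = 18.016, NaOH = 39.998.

1406.0 g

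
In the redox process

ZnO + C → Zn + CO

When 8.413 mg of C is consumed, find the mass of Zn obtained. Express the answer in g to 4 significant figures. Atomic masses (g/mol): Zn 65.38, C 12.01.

M(C) = 12.01 g/mol.
M(Zn) = 65.38 g/mol.
Convert: 8.413 mg = 0.0084130 g.
n(C) = 0.0084130 g / 12.01 g/mol = 0.00070050 mol.
From the equation the C:Zn mole ratio is 1:1, so n(Zn) = 0.00070050 × 1/1 = 0.00070050 mol.
Mass of Zn = 0.00070050 mol × 65.38 g/mol = 0.045799 g.

0.04580 g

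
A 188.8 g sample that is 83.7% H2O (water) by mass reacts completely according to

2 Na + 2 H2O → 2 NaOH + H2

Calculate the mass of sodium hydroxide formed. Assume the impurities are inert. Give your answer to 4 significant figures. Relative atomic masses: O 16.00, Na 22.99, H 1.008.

Mass of pure H2O = 188.8 g × 0.837 = 158.03 g.
M(H2O) = 2(1.008) + 16.00 = 18.016 g/mol.
M(NaOH) = 22.99 + 16.00 + 1.008 = 39.998 g/mol.
n(H2O) = 158.03 g / 18.016 g/mol = 8.7714 mol.
From the equation the H2O:NaOH mole ratio is 2:2, so n(NaOH) = 8.7714 × 2/2 = 8.7714 mol.
Mass of NaOH = 8.7714 mol × 39.998 g/mol = 350.84 g.

350.8 g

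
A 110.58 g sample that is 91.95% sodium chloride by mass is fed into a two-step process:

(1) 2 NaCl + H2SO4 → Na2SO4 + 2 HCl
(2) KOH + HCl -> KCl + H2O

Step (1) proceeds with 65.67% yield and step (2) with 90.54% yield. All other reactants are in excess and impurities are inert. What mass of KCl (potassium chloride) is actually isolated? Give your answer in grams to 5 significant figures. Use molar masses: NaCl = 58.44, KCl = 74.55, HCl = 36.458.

Pure NaCl = 110.58 × 0.9195 = 101.678 g.
n(NaCl) = 101.678 / 58.44 = 1.73988 mol.
Step 1 (NaCl:HCl = 2:2): theoretical n(HCl) = 1.73988 mol; at 65.67% yield, n(HCl) = 1.14258 mol.
Step 2 (HCl:KCl = 1:1): theoretical n(KCl) = 1.14258 mol, so theoretical mass = 1.14258 × 74.55 = 85.1790 g.
At 90.54% yield, actual mass of KCl = 85.1790 × 0.9054 = 77.1211 g.

77.121 g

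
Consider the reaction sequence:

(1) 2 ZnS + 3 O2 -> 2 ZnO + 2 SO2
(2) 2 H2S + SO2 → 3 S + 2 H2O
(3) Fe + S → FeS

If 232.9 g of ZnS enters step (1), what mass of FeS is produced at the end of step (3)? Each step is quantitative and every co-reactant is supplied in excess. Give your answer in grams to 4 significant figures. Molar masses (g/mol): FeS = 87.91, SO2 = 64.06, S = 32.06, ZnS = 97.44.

630.4 g

n(ZnS) = 232.9 / 97.44 = 2.3902 mol.
Reaction (1): ZnS→SO2 ratio 2:2 ⇒ n(SO2) = 2.3902 mol.
Reaction (2): SO2→S ratio 1:3 ⇒ n(S) = 7.1706 mol.
Reaction (3): S→FeS ratio 1:1 ⇒ n(FeS) = 7.1706 mol.
Mass of FeS = 7.1706 × 87.91 = 630.36 g.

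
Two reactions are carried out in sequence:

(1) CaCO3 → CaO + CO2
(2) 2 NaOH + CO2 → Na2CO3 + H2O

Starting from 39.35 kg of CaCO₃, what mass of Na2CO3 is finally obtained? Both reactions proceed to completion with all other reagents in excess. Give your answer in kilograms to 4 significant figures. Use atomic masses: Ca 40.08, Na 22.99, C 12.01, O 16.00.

41.67 kg

M(CaCO3) = 40.08 + 12.01 + 3(16.00) = 100.09 g/mol.
M(Na2CO3) = 2(22.99) + 12.01 + 3(16.00) = 105.99 g/mol.
39.35 kg = 39350 g.
n(CaCO3) = 39350 / 100.09 = 393.15 mol.
Step 1 gives a 1:1 ratio of CaCO3 to CO2, so n(CO2) = 393.15 mol.
In step 2 the CO2:Na2CO3 ratio is 1:1, so n(Na2CO3) = 393.15 mol.
Mass of Na2CO3 = 393.15 × 105.99 = 41670 g = 41.67 kg.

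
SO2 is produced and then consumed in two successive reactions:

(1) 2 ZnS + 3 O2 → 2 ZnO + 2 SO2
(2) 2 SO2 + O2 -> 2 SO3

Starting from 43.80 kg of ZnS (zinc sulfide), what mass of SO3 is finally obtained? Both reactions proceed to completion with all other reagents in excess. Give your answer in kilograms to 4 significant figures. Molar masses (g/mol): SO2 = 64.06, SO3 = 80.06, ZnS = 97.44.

35.99 kg

43.80 kg = 43800 g.
n(ZnS) = 43800 / 97.44 = 449.51 mol.
Step 1 gives a 2:2 ratio of ZnS to SO2, so n(SO2) = 449.51 mol.
In step 2 the SO2:SO3 ratio is 2:2, so n(SO3) = 449.51 mol.
Mass of SO3 = 449.51 × 80.06 = 35988 g = 35.99 kg.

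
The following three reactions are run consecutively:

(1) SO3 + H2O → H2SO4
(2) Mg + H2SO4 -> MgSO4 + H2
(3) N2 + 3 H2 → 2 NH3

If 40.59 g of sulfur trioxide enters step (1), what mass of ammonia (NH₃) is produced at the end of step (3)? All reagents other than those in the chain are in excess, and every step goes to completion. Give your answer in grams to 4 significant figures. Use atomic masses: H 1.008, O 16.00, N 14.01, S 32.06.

M(SO3) = 32.06 + 3(16.00) = 80.06 g/mol.
M(NH3) = 14.01 + 3(1.008) = 17.034 g/mol.
n(SO3) = 40.59 / 80.06 = 0.50699 mol.
Reaction (1): SO3→H2SO4 ratio 1:1 ⇒ n(H2SO4) = 0.50699 mol.
Reaction (2): H2SO4→H2 ratio 1:1 ⇒ n(H2) = 0.50699 mol.
Reaction (3): H2→NH3 ratio 3:2 ⇒ n(NH3) = 0.33800 mol.
Mass of NH3 = 0.33800 × 17.034 = 5.7574 g.

5.757 g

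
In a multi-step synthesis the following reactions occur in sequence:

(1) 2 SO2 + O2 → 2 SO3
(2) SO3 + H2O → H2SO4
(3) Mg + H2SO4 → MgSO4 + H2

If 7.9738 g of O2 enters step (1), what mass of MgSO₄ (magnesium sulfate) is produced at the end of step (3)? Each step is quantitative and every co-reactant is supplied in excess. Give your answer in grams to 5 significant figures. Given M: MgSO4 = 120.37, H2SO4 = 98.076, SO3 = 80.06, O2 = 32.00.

n(O2) = 7.9738 / 32.00 = 0.249181 mol.
Reaction (1): O2→SO3 ratio 1:2 ⇒ n(SO3) = 0.498362 mol.
Reaction (2): SO3→H2SO4 ratio 1:1 ⇒ n(H2SO4) = 0.498362 mol.
Reaction (3): H2SO4→MgSO4 ratio 1:1 ⇒ n(MgSO4) = 0.498362 mol.
Mass of MgSO4 = 0.498362 × 120.37 = 59.9879 g.

59.988 g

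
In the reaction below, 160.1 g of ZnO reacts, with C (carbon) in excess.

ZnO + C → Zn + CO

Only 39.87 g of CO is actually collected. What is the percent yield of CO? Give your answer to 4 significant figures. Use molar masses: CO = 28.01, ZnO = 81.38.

n(ZnO) = 160.10 g / 81.38 g/mol = 1.9673 mol.
From the equation the ZnO:CO mole ratio is 1:1, so n(CO) = 1.9673 × 1/1 = 1.9673 mol.
Mass of CO = 1.9673 mol × 28.01 g/mol = 55.104 g.
This is the theoretical yield. Percent yield = 39.87 g / 55.104 g × 100% = 72.353%.

72.35 %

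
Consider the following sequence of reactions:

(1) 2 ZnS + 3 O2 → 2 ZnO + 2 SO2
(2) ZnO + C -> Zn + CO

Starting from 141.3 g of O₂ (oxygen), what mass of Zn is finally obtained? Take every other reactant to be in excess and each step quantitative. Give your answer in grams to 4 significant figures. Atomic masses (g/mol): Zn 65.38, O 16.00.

M(O2) = 2(16.00) = 32.00 g/mol.
M(Zn) = 65.38 g/mol.
n(O2) = 141.30 / 32.00 = 4.4156 mol.
Step 1 gives a 3:2 ratio of O2 to ZnO, so n(ZnO) = 2.9438 mol.
In step 2 the ZnO:Zn ratio is 1:1, so n(Zn) = 2.9438 mol.
Mass of Zn = 2.9438 × 65.38 = 192.46 g.

192.5 g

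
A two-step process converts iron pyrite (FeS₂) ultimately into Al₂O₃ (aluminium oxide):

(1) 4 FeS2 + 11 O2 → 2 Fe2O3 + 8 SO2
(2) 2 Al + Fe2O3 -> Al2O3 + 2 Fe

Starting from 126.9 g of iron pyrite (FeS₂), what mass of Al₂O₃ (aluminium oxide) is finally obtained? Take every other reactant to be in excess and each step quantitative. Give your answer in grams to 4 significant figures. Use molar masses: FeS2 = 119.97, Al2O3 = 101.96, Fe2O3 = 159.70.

n(FeS2) = 126.90 / 119.97 = 1.0578 mol.
Step 1 gives a 4:2 ratio of FeS2 to Fe2O3, so n(Fe2O3) = 0.52888 mol.
In step 2 the Fe2O3:Al2O3 ratio is 1:1, so n(Al2O3) = 0.52888 mol.
Mass of Al2O3 = 0.52888 × 101.96 = 53.925 g.

53.92 g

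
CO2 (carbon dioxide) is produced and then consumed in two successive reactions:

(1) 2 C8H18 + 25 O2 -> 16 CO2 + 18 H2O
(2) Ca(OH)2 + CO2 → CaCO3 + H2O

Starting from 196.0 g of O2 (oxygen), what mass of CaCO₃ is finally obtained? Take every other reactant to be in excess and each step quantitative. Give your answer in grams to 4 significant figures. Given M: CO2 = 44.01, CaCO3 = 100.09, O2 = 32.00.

n(O2) = 196.00 / 32.00 = 6.1250 mol.
Step 1 gives a 25:16 ratio of O2 to CO2, so n(CO2) = 3.9200 mol.
In step 2 the CO2:CaCO3 ratio is 1:1, so n(CaCO3) = 3.9200 mol.
Mass of CaCO3 = 3.9200 × 100.09 = 392.35 g.

392.4 g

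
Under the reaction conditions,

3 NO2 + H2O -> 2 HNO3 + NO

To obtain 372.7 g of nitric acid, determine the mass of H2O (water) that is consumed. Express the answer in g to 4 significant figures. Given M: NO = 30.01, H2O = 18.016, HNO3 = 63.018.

53.27 g

n(HNO3) = 372.70 g / 63.018 g/mol = 5.9142 mol.
From the equation the HNO3:H2O mole ratio is 2:1, so n(H2O) = 5.9142 × 1/2 = 2.9571 mol.
Mass of H2O = 2.9571 mol × 18.016 g/mol = 53.275 g.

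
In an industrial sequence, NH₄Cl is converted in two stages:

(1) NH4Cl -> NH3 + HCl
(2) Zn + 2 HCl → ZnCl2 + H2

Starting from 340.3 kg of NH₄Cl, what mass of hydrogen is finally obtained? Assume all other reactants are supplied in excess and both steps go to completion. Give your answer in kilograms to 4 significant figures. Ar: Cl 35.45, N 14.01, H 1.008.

6.413 kg

M(NH4Cl) = 14.01 + 4(1.008) + 35.45 = 53.492 g/mol.
M(H2) = 2(1.008) = 2.016 g/mol.
340.3 kg = 340300 g.
n(NH4Cl) = 340300 / 53.492 = 6361.7 mol.
Step 1 gives a 1:1 ratio of NH4Cl to HCl, so n(HCl) = 6361.7 mol.
In step 2 the HCl:H2 ratio is 2:1, so n(H2) = 3180.8 mol.
Mass of H2 = 3180.8 × 2.016 = 6412.6 g = 6.413 kg.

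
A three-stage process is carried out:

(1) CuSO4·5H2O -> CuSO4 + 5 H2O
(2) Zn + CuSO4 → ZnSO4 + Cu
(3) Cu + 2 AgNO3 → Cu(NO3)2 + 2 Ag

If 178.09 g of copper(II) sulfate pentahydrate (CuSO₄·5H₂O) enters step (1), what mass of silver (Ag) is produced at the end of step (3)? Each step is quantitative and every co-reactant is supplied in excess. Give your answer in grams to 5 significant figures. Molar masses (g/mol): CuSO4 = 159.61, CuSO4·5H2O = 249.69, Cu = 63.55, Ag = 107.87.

n(CuSO4·5H2O) = 178.09 / 249.69 = 0.713244 mol.
Reaction (1): CuSO4·5H2O→CuSO4 ratio 1:1 ⇒ n(CuSO4) = 0.713244 mol.
Reaction (2): CuSO4→Cu ratio 1:1 ⇒ n(Cu) = 0.713244 mol.
Reaction (3): Cu→Ag ratio 1:2 ⇒ n(Ag) = 1.42649 mol.
Mass of Ag = 1.42649 × 107.87 = 153.875 g.

153.88 g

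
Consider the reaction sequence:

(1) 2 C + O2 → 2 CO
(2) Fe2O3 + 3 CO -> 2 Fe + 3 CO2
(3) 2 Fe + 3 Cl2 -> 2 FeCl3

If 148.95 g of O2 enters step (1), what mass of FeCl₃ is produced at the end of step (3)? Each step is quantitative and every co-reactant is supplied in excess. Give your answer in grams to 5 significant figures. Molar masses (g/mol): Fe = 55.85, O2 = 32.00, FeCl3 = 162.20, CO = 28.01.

1006.7 g

n(O2) = 148.95 / 32.00 = 4.65469 mol.
Reaction (1): O2→CO ratio 1:2 ⇒ n(CO) = 9.30937 mol.
Reaction (2): CO→Fe ratio 3:2 ⇒ n(Fe) = 6.20625 mol.
Reaction (3): Fe→FeCl3 ratio 2:2 ⇒ n(FeCl3) = 6.20625 mol.
Mass of FeCl3 = 6.20625 × 162.20 = 1006.65 g.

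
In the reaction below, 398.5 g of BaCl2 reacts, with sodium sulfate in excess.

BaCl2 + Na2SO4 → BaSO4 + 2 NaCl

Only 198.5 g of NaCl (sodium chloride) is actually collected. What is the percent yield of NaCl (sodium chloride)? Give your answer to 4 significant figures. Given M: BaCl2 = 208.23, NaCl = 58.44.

n(BaCl2) = 398.50 g / 208.23 g/mol = 1.9137 mol.
From the equation the BaCl2:NaCl mole ratio is 1:2, so n(NaCl) = 1.9137 × 2/1 = 3.8275 mol.
Mass of NaCl = 3.8275 mol × 58.44 g/mol = 223.68 g.
This is the theoretical yield. Percent yield = 198.5 g / 223.68 g × 100% = 88.743%.

88.74 %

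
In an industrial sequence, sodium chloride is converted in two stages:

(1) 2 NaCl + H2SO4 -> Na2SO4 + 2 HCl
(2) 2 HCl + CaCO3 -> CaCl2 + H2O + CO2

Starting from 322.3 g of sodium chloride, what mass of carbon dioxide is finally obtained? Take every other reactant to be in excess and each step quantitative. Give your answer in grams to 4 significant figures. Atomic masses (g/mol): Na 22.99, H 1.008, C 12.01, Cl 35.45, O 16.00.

M(NaCl) = 22.99 + 35.45 = 58.44 g/mol.
M(CO2) = 12.01 + 2(16.00) = 44.01 g/mol.
n(NaCl) = 322.30 / 58.44 = 5.5151 mol.
Step 1 gives a 2:2 ratio of NaCl to HCl, so n(HCl) = 5.5151 mol.
In step 2 the HCl:CO2 ratio is 2:1, so n(CO2) = 2.7575 mol.
Mass of CO2 = 2.7575 × 44.01 = 121.36 g.

121.4 g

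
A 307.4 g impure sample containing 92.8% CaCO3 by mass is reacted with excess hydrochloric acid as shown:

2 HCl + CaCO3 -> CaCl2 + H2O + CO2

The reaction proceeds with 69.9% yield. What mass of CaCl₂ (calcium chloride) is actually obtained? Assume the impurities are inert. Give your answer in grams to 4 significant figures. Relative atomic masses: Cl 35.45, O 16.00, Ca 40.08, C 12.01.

221.1 g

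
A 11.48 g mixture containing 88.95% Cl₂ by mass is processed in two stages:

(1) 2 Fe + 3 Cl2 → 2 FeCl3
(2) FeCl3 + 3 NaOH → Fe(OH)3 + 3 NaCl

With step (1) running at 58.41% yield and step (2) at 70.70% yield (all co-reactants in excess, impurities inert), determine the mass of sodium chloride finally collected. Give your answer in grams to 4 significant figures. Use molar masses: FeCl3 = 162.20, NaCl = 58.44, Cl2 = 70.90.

Pure Cl2 = 11.48 × 0.8895 = 10.211 g.
n(Cl2) = 10.211 / 70.90 = 0.14403 mol.
Step 1 (Cl2:FeCl3 = 3:2): theoretical n(FeCl3) = 0.096017 mol; at 58.41% yield, n(FeCl3) = 0.056084 mol.
Step 2 (FeCl3:NaCl = 1:3): theoretical n(NaCl) = 0.16825 mol, so theoretical mass = 0.16825 × 58.44 = 9.8326 g.
At 70.70% yield, actual mass of NaCl = 9.8326 × 0.7070 = 6.9517 g.

6.952 g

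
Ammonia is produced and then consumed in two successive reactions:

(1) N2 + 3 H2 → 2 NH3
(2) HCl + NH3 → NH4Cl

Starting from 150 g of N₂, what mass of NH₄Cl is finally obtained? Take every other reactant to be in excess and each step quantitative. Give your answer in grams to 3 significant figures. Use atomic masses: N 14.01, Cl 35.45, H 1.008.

M(N2) = 2(14.01) = 28.02 g/mol.
M(NH4Cl) = 14.01 + 4(1.008) + 35.45 = 53.492 g/mol.
n(N2) = 150.0 / 28.02 = 5.353 mol.
Step 1 gives a 1:2 ratio of N2 to NH3, so n(NH3) = 10.71 mol.
In step 2 the NH3:NH4Cl ratio is 1:1, so n(NH4Cl) = 10.71 mol.
Mass of NH4Cl = 10.71 × 53.492 = 572.7 g.

573 g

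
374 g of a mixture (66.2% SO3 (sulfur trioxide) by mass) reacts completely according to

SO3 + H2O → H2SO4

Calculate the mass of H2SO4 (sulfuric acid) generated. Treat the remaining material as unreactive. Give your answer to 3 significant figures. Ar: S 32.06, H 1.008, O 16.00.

303 g

Mass of pure SO3 = 374 g × 0.662 = 247.6 g.
M(SO3) = 32.06 + 3(16.00) = 80.06 g/mol.
M(H2SO4) = 2(1.008) + 32.06 + 4(16.00) = 98.076 g/mol.
n(SO3) = 247.6 g / 80.06 g/mol = 3.093 mol.
From the equation the SO3:H2SO4 mole ratio is 1:1, so n(H2SO4) = 3.093 × 1/1 = 3.093 mol.
Mass of H2SO4 = 3.093 mol × 98.076 g/mol = 303.3 g.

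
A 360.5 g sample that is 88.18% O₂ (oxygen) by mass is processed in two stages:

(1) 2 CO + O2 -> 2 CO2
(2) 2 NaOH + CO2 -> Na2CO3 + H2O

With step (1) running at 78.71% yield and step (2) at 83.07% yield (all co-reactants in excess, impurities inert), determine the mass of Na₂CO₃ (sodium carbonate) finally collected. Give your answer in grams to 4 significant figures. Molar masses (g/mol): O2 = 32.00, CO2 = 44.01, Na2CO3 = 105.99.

Pure O2 = 360.5 × 0.8818 = 317.89 g.
n(O2) = 317.89 / 32.00 = 9.9340 mol.
Step 1 (O2:CO2 = 1:2): theoretical n(CO2) = 19.868 mol; at 78.71% yield, n(CO2) = 15.638 mol.
Step 2 (CO2:Na2CO3 = 1:1): theoretical n(Na2CO3) = 15.638 mol, so theoretical mass = 15.638 × 105.99 = 1657.5 g.
At 83.07% yield, actual mass of Na2CO3 = 1657.5 × 0.8307 = 1376.9 g.

1377 g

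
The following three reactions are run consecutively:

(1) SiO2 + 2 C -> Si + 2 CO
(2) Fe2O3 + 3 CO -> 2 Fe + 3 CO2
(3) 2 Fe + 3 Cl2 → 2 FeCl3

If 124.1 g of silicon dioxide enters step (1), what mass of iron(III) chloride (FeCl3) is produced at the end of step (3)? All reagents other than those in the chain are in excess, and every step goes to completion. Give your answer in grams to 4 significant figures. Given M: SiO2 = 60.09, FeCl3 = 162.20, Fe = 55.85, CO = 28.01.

n(SiO2) = 124.1 / 60.09 = 2.0652 mol.
Reaction (1): SiO2→CO ratio 1:2 ⇒ n(CO) = 4.1305 mol.
Reaction (2): CO→Fe ratio 3:2 ⇒ n(Fe) = 2.7536 mol.
Reaction (3): Fe→FeCl3 ratio 2:2 ⇒ n(FeCl3) = 2.7536 mol.
Mass of FeCl3 = 2.7536 × 162.20 = 446.64 g.

446.6 g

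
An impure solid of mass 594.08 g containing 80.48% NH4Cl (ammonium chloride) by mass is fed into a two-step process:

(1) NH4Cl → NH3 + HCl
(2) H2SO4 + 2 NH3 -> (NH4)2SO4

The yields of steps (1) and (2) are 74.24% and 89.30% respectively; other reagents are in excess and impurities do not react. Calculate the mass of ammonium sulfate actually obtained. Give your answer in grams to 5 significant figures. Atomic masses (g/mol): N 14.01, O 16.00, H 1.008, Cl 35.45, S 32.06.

Pure NH4Cl = 594.08 × 0.8048 = 478.116 g.
M(NH4Cl) = 14.01 + 4(1.008) + 35.45 = 53.492 g/mol.
M((NH4)2SO4) = 2(14.01) + 8(1.008) + 32.06 + 4(16.00) = 132.144 g/mol.
n(NH4Cl) = 478.116 / 53.492 = 8.93808 mol.
Step 1 (NH4Cl:NH3 = 1:1): theoretical n(NH3) = 8.93808 mol; at 74.24% yield, n(NH3) = 6.63563 mol.
Step 2 (NH3:(NH4)2SO4 = 2:1): theoretical n((NH4)2SO4) = 3.31781 mol, so theoretical mass = 3.31781 × 132.144 = 438.429 g.
At 89.30% yield, actual mass of (NH4)2SO4 = 438.429 × 0.8930 = 391.517 g.

391.52 g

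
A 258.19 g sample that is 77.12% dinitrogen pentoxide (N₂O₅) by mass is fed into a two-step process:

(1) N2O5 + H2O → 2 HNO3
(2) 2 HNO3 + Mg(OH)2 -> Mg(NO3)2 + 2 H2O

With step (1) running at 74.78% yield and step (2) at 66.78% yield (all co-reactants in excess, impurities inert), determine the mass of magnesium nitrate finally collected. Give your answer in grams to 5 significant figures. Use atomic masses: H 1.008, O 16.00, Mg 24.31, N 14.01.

Pure N2O5 = 258.19 × 0.7712 = 199.116 g.
M(N2O5) = 2(14.01) + 5(16.00) = 108.02 g/mol.
M(Mg(NO3)2) = 24.31 + 2(14.01) + 6(16.00) = 148.33 g/mol.
n(N2O5) = 199.116 / 108.02 = 1.84333 mol.
Step 1 (N2O5:HNO3 = 1:2): theoretical n(HNO3) = 3.68665 mol; at 74.78% yield, n(HNO3) = 2.75688 mol.
Step 2 (HNO3:Mg(NO3)2 = 2:1): theoretical n(Mg(NO3)2) = 1.37844 mol, so theoretical mass = 1.37844 × 148.33 = 204.464 g.
At 66.78% yield, actual mass of Mg(NO3)2 = 204.464 × 0.6678 = 136.541 g.

136.54 g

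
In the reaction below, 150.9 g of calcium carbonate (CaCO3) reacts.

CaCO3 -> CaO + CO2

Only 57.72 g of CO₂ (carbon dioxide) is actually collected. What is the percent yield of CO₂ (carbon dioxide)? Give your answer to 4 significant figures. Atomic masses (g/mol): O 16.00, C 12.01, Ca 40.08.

M(CaCO3) = 40.08 + 12.01 + 3(16.00) = 100.09 g/mol.
M(CO2) = 12.01 + 2(16.00) = 44.01 g/mol.
n(CaCO3) = 150.90 g / 100.09 g/mol = 1.5076 mol.
From the equation the CaCO3:CO2 mole ratio is 1:1, so n(CO2) = 1.5076 × 1/1 = 1.5076 mol.
Mass of CO2 = 1.5076 mol × 44.01 g/mol = 66.351 g.
This is the theoretical yield. Percent yield = 57.72 g / 66.351 g × 100% = 86.991%.

86.99 %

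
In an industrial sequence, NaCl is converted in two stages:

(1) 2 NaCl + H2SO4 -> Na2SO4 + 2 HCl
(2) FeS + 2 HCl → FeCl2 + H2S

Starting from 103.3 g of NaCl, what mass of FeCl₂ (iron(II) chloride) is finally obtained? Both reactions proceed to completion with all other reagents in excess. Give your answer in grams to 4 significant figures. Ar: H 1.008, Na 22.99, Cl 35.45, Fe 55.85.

112.0 g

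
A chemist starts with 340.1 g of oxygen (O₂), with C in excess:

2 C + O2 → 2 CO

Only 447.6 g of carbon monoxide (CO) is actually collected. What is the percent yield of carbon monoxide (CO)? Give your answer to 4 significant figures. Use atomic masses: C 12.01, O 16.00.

M(O2) = 2(16.00) = 32.00 g/mol.
M(CO) = 12.01 + 16.00 = 28.01 g/mol.
n(O2) = 340.10 g / 32.00 g/mol = 10.628 mol.
From the equation the O2:CO mole ratio is 1:2, so n(CO) = 10.628 × 2/1 = 21.256 mol.
Mass of CO = 21.256 mol × 28.01 g/mol = 595.39 g.
This is the theoretical yield. Percent yield = 447.6 g / 595.39 g × 100% = 75.178%.

75.18 %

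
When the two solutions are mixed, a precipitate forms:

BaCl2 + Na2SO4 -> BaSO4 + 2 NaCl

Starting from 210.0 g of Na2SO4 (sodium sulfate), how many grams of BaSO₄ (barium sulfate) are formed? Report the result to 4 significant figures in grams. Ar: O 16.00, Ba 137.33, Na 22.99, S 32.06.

M(Na2SO4) = 2(22.99) + 32.06 + 4(16.00) = 142.04 g/mol.
M(BaSO4) = 137.33 + 32.06 + 4(16.00) = 233.39 g/mol.
n(Na2SO4) = 210.00 g / 142.04 g/mol = 1.4785 mol.
From the equation the Na2SO4:BaSO4 mole ratio is 1:1, so n(BaSO4) = 1.4785 × 1/1 = 1.4785 mol.
Mass of BaSO4 = 1.4785 mol × 233.39 g/mol = 345.06 g.

345.1 g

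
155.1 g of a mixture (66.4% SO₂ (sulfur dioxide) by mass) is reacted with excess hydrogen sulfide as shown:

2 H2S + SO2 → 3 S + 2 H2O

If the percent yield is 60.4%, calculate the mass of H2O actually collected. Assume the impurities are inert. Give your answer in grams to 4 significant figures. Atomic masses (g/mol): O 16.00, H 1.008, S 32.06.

34.99 g

Pure SO2 available = 155.1 g × 0.664 = 102.99 g.
M(SO2) = 32.06 + 2(16.00) = 64.06 g/mol.
M(H2O) = 2(1.008) + 16.00 = 18.016 g/mol.
n(SO2) = 102.99 g / 64.06 g/mol = 1.6077 mol.
From the equation the SO2:H2O mole ratio is 1:2, so n(H2O) = 1.6077 × 2/1 = 3.2153 mol.
Mass of H2O = 3.2153 mol × 18.016 g/mol = 57.927 g.
Actual mass collected = 57.927 g × 0.604 = 34.988 g.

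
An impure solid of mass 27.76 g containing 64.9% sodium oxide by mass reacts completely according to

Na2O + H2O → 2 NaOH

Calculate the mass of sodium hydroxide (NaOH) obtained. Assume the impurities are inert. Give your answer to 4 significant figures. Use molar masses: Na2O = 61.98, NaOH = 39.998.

23.25 g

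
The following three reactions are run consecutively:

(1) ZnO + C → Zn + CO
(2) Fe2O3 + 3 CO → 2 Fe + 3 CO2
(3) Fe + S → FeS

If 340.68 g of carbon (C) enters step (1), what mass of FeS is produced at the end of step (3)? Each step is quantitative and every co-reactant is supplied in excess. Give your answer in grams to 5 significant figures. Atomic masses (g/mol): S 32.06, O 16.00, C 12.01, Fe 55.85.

M(C) = 12.01 g/mol.
M(FeS) = 55.85 + 32.06 = 87.91 g/mol.
n(C) = 340.68 / 12.01 = 28.3664 mol.
Reaction (1): C→CO ratio 1:1 ⇒ n(CO) = 28.3664 mol.
Reaction (2): CO→Fe ratio 3:2 ⇒ n(Fe) = 18.9109 mol.
Reaction (3): Fe→FeS ratio 1:1 ⇒ n(FeS) = 18.9109 mol.
Mass of FeS = 18.9109 × 87.91 = 1662.46 g.

1662.5 g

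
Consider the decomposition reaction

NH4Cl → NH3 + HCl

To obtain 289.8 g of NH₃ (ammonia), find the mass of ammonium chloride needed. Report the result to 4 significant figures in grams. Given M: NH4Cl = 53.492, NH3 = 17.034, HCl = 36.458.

910.1 g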